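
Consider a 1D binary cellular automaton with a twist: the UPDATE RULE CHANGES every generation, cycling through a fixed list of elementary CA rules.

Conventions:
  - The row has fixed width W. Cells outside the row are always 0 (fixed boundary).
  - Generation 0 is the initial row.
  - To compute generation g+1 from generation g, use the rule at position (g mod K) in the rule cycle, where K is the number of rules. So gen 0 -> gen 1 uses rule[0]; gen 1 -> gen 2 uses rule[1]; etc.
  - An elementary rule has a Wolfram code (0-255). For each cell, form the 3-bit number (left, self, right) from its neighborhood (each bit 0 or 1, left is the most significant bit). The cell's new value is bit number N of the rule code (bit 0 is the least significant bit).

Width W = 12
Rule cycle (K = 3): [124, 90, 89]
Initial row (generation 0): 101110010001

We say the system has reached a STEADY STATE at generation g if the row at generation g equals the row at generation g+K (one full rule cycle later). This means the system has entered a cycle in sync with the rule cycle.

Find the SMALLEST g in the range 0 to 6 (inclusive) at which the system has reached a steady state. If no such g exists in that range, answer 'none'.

Gen 0: 101110010001
Gen 1 (rule 124): 111011011001
Gen 2 (rule 90): 101011011110
Gen 3 (rule 89): 000011010011
Gen 4 (rule 124): 000011111011
Gen 5 (rule 90): 000110001011
Gen 6 (rule 89): 110111100011
Gen 7 (rule 124): 111100110011
Gen 8 (rule 90): 100111111111
Gen 9 (rule 89): 010100000001

Answer: none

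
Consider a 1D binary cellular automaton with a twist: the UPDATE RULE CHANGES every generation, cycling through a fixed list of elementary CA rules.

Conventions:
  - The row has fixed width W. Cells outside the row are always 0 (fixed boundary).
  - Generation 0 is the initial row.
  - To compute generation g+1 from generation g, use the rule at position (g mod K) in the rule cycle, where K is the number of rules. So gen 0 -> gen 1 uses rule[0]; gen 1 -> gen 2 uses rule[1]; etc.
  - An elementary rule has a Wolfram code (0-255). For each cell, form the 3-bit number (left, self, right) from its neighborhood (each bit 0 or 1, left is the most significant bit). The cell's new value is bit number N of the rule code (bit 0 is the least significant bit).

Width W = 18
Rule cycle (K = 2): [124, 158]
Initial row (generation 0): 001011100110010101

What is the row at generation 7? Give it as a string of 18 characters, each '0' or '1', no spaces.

Answer: 100110110111010011

Derivation:
Gen 0: 001011100110010101
Gen 1 (rule 124): 001110110111011111
Gen 2 (rule 158): 011100100110011110
Gen 3 (rule 124): 010110110111010011
Gen 4 (rule 158): 110100100110011110
Gen 5 (rule 124): 111110110111010011
Gen 6 (rule 158): 111100100110011110
Gen 7 (rule 124): 100110110111010011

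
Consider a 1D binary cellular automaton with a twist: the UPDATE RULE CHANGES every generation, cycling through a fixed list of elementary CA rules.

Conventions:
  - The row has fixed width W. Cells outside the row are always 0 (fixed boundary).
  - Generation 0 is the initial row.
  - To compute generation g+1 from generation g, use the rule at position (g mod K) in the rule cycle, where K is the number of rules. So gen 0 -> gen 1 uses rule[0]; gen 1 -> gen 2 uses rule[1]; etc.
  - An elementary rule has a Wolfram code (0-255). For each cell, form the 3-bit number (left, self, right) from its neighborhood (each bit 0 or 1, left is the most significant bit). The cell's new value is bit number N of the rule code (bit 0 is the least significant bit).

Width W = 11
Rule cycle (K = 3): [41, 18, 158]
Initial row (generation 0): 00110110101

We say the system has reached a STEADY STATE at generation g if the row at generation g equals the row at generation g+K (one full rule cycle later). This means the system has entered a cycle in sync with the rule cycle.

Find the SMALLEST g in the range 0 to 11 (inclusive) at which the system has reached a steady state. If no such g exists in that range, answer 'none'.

Gen 0: 00110110101
Gen 1 (rule 41): 10101101010
Gen 2 (rule 18): 00000000001
Gen 3 (rule 158): 00000000011
Gen 4 (rule 41): 11111111010
Gen 5 (rule 18): 00000000001
Gen 6 (rule 158): 00000000011
Gen 7 (rule 41): 11111111010
Gen 8 (rule 18): 00000000001
Gen 9 (rule 158): 00000000011
Gen 10 (rule 41): 11111111010
Gen 11 (rule 18): 00000000001
Gen 12 (rule 158): 00000000011
Gen 13 (rule 41): 11111111010
Gen 14 (rule 18): 00000000001

Answer: 2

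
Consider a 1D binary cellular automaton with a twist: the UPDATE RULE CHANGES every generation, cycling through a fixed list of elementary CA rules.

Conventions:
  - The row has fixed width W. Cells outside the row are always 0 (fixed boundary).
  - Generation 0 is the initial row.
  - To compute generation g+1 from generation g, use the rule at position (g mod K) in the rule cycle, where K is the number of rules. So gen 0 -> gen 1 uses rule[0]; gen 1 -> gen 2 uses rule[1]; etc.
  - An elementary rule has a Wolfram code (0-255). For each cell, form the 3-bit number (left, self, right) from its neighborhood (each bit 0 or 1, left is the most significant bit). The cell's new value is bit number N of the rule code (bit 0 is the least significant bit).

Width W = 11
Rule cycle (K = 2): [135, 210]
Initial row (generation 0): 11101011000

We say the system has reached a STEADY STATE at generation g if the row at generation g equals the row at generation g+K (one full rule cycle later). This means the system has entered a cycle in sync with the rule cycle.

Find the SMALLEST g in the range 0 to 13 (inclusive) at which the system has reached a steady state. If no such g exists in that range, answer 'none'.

Gen 0: 11101011000
Gen 1 (rule 135): 01001000011
Gen 2 (rule 210): 10110100101
Gen 3 (rule 135): 10000101101
Gen 4 (rule 210): 01001000100
Gen 5 (rule 135): 11011011101
Gen 6 (rule 210): 01001001100
Gen 7 (rule 135): 11011010001
Gen 8 (rule 210): 01001001010
Gen 9 (rule 135): 11011011010
Gen 10 (rule 210): 01001001001
Gen 11 (rule 135): 11011011011
Gen 12 (rule 210): 01001001001
Gen 13 (rule 135): 11011011011
Gen 14 (rule 210): 01001001001
Gen 15 (rule 135): 11011011011

Answer: 10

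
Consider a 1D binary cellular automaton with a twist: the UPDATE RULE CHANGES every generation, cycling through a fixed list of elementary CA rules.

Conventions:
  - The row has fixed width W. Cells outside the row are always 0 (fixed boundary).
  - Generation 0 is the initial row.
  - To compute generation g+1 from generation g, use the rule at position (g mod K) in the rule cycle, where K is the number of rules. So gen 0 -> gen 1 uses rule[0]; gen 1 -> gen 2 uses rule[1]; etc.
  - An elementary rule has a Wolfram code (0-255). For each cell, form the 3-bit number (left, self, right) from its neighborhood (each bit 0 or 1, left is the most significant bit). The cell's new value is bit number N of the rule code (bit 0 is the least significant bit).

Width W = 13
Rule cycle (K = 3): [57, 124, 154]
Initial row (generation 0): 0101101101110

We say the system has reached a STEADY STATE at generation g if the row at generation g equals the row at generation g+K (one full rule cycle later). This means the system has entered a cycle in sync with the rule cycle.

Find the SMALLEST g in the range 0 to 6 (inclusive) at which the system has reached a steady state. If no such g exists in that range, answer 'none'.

Answer: none

Derivation:
Gen 0: 0101101101110
Gen 1 (rule 57): 0011011011001
Gen 2 (rule 124): 0011111111101
Gen 3 (rule 154): 0111111111000
Gen 4 (rule 57): 0100000000111
Gen 5 (rule 124): 0110000000101
Gen 6 (rule 154): 1101000001000
Gen 7 (rule 57): 1010111100111
Gen 8 (rule 124): 1111100110101
Gen 9 (rule 154): 1111011100000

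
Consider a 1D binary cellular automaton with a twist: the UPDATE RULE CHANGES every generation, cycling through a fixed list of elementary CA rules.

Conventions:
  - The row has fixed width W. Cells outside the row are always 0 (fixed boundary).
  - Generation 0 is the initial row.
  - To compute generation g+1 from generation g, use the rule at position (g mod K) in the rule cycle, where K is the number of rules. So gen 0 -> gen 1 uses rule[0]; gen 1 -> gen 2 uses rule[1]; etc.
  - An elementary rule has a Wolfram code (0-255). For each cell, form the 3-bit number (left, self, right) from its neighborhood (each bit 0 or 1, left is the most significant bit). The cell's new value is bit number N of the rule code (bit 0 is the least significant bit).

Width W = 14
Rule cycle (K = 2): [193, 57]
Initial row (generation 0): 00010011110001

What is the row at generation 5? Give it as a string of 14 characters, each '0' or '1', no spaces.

Answer: 01000001111101

Derivation:
Gen 0: 00010011110001
Gen 1 (rule 193): 11000001110100
Gen 2 (rule 57): 10111101001011
Gen 3 (rule 193): 00011100000001
Gen 4 (rule 57): 11010011111100
Gen 5 (rule 193): 01000001111101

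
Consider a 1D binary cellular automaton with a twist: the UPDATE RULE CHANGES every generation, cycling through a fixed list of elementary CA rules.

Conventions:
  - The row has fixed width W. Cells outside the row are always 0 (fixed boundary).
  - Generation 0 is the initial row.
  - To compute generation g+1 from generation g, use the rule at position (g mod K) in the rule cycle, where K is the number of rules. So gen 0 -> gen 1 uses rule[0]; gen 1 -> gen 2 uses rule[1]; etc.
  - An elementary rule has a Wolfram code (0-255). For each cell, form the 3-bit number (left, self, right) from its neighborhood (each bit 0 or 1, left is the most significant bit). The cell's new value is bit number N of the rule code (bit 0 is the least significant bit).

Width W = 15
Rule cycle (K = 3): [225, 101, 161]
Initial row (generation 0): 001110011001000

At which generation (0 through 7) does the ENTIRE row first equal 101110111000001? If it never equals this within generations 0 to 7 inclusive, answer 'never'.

Gen 0: 001110011001000
Gen 1 (rule 225): 100110001000011
Gen 2 (rule 101): 100010101011001
Gen 3 (rule 161): 001001010100000
Gen 4 (rule 225): 100000101001111
Gen 5 (rule 101): 101110111000001
Gen 6 (rule 161): 010101010011100
Gen 7 (rule 225): 001010100001101

Answer: 5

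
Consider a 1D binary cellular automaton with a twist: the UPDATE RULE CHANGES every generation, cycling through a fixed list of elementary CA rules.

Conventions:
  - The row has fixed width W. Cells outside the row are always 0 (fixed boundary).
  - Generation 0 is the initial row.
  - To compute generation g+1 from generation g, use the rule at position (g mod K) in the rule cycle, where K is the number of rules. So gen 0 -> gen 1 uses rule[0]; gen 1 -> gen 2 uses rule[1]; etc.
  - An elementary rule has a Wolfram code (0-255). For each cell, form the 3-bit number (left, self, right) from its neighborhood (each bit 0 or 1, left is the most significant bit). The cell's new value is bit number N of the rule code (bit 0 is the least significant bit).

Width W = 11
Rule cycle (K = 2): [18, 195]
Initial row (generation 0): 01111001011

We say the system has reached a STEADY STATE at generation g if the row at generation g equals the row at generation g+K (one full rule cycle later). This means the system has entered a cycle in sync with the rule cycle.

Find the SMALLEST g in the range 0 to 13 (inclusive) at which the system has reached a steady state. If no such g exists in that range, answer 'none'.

Gen 0: 01111001011
Gen 1 (rule 18): 10000110000
Gen 2 (rule 195): 00111010111
Gen 3 (rule 18): 01000000000
Gen 4 (rule 195): 10011111111
Gen 5 (rule 18): 01100000000
Gen 6 (rule 195): 10101111111
Gen 7 (rule 18): 00000000000
Gen 8 (rule 195): 11111111111
Gen 9 (rule 18): 00000000000
Gen 10 (rule 195): 11111111111
Gen 11 (rule 18): 00000000000
Gen 12 (rule 195): 11111111111
Gen 13 (rule 18): 00000000000
Gen 14 (rule 195): 11111111111
Gen 15 (rule 18): 00000000000

Answer: 7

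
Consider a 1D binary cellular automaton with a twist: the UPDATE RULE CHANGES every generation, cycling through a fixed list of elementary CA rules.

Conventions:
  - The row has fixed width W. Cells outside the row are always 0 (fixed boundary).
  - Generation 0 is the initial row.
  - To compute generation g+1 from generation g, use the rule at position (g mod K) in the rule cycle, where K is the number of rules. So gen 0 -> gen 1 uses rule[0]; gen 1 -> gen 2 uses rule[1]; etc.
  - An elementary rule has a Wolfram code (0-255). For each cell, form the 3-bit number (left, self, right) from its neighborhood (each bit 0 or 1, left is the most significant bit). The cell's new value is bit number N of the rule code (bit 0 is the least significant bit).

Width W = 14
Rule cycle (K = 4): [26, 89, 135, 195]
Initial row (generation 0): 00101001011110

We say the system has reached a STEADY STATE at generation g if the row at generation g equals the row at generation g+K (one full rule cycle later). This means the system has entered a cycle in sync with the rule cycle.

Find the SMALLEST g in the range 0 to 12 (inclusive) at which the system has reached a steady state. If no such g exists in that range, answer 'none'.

Gen 0: 00101001011110
Gen 1 (rule 26): 01000110010001
Gen 2 (rule 89): 00110111001100
Gen 3 (rule 135): 11000010010001
Gen 4 (rule 195): 01011100100110
Gen 5 (rule 26): 10010011011101
Gen 6 (rule 89): 01001011010100
Gen 7 (rule 135): 11011000010101
Gen 8 (rule 195): 01001011100000
Gen 9 (rule 26): 10110010010000
Gen 10 (rule 89): 00111001001111
Gen 11 (rule 135): 11010011010110
Gen 12 (rule 195): 01000101000010
Gen 13 (rule 26): 10101000100101
Gen 14 (rule 89): 00000110010000
Gen 15 (rule 135): 11111000110111
Gen 16 (rule 195): 01111011010011

Answer: none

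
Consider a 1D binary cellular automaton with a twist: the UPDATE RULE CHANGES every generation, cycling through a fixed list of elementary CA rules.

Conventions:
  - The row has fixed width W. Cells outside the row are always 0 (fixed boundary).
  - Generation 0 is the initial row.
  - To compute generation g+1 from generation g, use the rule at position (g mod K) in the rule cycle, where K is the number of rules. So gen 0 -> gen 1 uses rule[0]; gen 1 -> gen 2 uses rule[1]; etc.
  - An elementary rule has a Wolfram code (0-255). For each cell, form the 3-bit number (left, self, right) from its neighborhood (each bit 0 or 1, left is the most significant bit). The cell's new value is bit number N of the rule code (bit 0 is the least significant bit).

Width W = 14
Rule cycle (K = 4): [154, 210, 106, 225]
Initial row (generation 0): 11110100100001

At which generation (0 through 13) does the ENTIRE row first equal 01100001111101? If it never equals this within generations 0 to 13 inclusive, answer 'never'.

Answer: 8

Derivation:
Gen 0: 11110100100001
Gen 1 (rule 154): 11100011010010
Gen 2 (rule 210): 01110101001101
Gen 3 (rule 106): 11011010011110
Gen 4 (rule 225): 01101100001110
Gen 5 (rule 154): 11001010011101
Gen 6 (rule 210): 01110001101100
Gen 7 (rule 106): 11010011111100
Gen 8 (rule 225): 01100001111101
Gen 9 (rule 154): 11010011111000
Gen 10 (rule 210): 01001101111100
Gen 11 (rule 106): 10011111000100
Gen 12 (rule 225): 00001111010001
Gen 13 (rule 154): 00011110001010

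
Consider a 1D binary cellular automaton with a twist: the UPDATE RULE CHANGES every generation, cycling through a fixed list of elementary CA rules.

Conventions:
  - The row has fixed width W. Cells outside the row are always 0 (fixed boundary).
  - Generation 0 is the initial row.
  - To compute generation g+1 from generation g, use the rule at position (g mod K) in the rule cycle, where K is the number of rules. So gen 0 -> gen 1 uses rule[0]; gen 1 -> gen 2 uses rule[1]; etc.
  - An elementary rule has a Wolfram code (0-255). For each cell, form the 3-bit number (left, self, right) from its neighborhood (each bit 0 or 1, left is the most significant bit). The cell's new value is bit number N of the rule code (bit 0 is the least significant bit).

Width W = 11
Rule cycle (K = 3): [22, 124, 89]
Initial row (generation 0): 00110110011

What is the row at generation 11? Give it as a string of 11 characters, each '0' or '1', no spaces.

Answer: 00000000000

Derivation:
Gen 0: 00110110011
Gen 1 (rule 22): 01000001100
Gen 2 (rule 124): 01100001110
Gen 3 (rule 89): 01111101011
Gen 4 (rule 22): 10000001000
Gen 5 (rule 124): 11000001100
Gen 6 (rule 89): 11111101111
Gen 7 (rule 22): 00000000000
Gen 8 (rule 124): 00000000000
Gen 9 (rule 89): 11111111111
Gen 10 (rule 22): 00000000000
Gen 11 (rule 124): 00000000000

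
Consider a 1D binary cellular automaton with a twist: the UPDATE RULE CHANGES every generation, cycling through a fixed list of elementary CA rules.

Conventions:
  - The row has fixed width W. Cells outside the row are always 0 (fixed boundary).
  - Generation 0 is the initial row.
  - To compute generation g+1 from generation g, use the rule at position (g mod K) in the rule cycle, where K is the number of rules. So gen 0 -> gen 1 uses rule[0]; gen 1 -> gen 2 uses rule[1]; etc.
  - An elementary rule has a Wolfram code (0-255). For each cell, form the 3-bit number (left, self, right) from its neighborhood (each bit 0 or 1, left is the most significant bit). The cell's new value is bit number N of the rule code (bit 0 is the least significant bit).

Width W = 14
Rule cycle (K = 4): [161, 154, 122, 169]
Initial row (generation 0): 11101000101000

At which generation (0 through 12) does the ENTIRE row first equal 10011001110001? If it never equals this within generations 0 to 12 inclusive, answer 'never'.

Answer: never

Derivation:
Gen 0: 11101000101000
Gen 1 (rule 161): 01010010010011
Gen 2 (rule 154): 10001101101110
Gen 3 (rule 122): 01011111111011
Gen 4 (rule 169): 00111111110110
Gen 5 (rule 161): 10011111101000
Gen 6 (rule 154): 01111111000100
Gen 7 (rule 122): 11000001101010
Gen 8 (rule 169): 10011101010100
Gen 9 (rule 161): 00001010101001
Gen 10 (rule 154): 00010000000110
Gen 11 (rule 122): 00101000001111
Gen 12 (rule 169): 10010011101110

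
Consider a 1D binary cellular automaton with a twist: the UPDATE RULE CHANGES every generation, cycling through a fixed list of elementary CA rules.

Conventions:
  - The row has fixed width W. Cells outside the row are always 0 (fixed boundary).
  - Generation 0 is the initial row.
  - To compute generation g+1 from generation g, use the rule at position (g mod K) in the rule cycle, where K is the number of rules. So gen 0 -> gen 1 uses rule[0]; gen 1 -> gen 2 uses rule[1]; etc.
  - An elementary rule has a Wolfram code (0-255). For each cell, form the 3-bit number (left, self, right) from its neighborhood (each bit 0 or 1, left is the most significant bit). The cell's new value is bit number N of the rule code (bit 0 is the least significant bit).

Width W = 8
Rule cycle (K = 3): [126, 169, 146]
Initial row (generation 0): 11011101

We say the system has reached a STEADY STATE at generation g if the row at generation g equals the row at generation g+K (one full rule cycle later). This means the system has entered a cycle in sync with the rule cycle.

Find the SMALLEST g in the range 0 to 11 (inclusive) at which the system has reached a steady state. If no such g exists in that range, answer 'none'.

Gen 0: 11011101
Gen 1 (rule 126): 11110111
Gen 2 (rule 169): 11101110
Gen 3 (rule 146): 01000101
Gen 4 (rule 126): 11101111
Gen 5 (rule 169): 11011110
Gen 6 (rule 146): 00001101
Gen 7 (rule 126): 00011111
Gen 8 (rule 169): 11011110
Gen 9 (rule 146): 00001101
Gen 10 (rule 126): 00011111
Gen 11 (rule 169): 11011110
Gen 12 (rule 146): 00001101
Gen 13 (rule 126): 00011111
Gen 14 (rule 169): 11011110

Answer: 5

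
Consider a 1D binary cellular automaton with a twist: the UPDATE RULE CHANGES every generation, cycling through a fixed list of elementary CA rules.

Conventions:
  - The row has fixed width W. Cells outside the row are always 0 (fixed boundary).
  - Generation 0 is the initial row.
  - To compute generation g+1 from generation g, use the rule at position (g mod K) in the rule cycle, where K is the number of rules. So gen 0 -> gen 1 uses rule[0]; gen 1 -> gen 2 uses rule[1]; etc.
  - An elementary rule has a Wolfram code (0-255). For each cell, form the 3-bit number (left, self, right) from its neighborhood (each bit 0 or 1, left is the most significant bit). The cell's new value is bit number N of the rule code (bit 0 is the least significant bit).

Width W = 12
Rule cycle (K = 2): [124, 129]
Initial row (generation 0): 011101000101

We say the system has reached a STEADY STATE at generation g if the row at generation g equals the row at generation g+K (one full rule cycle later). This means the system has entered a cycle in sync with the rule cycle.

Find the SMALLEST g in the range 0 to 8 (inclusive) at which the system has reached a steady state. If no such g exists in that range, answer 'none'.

Gen 0: 011101000101
Gen 1 (rule 124): 010111100111
Gen 2 (rule 129): 000011000010
Gen 3 (rule 124): 000011100011
Gen 4 (rule 129): 111001001000
Gen 5 (rule 124): 101101101100
Gen 6 (rule 129): 000000000001
Gen 7 (rule 124): 000000000001
Gen 8 (rule 129): 111111111100
Gen 9 (rule 124): 100000000110
Gen 10 (rule 129): 001111110000

Answer: none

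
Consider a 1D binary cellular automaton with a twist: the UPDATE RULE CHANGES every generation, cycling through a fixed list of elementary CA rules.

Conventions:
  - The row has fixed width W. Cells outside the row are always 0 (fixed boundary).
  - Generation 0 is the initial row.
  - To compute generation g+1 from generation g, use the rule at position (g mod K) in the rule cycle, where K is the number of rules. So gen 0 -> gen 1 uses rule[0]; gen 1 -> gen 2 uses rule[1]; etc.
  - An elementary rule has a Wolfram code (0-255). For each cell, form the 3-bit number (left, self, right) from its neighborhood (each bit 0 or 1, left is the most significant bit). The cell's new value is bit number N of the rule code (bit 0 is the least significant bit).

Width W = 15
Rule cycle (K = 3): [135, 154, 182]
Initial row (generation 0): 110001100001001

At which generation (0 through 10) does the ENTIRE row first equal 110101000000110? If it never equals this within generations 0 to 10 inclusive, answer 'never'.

Answer: 4

Derivation:
Gen 0: 110001100001001
Gen 1 (rule 135): 000110001111011
Gen 2 (rule 154): 001101011110010
Gen 3 (rule 182): 010011101101111
Gen 4 (rule 135): 110101000000110
Gen 5 (rule 154): 100000100001101
Gen 6 (rule 182): 110001110010011
Gen 7 (rule 135): 000110100110100
Gen 8 (rule 154): 001100011100010
Gen 9 (rule 182): 010010101010111
Gen 10 (rule 135): 110110101010010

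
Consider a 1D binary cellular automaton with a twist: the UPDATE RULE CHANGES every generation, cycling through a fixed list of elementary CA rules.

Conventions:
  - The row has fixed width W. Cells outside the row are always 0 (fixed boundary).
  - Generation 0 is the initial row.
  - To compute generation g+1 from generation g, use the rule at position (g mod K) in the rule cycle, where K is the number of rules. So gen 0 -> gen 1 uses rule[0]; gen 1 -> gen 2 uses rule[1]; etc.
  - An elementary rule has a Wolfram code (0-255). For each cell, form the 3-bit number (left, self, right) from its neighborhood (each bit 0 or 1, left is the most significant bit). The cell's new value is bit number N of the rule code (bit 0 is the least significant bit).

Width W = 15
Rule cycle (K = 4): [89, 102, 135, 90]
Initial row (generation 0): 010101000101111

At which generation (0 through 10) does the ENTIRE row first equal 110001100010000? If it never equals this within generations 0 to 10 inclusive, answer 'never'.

Gen 0: 010101000101111
Gen 1 (rule 89): 000000110001001
Gen 2 (rule 102): 000001010011011
Gen 3 (rule 135): 111111010100000
Gen 4 (rule 90): 100001000010000
Gen 5 (rule 89): 011100111001111
Gen 6 (rule 102): 100101001010001
Gen 7 (rule 135): 101101011010111
Gen 8 (rule 90): 001100011000101
Gen 9 (rule 89): 101111011110000
Gen 10 (rule 102): 110001100010000

Answer: 10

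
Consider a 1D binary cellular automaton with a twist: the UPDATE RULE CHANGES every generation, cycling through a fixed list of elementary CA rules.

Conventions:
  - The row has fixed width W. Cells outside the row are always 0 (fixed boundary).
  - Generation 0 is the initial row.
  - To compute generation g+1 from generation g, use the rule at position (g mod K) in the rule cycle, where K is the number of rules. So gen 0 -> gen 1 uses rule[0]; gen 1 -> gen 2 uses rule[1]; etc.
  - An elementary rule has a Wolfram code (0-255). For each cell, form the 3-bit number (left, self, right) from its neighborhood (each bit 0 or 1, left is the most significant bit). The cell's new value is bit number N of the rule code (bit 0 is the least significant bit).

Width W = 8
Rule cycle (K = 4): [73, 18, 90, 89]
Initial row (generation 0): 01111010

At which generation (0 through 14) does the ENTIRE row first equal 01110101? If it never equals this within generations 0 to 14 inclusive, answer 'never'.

Answer: never

Derivation:
Gen 0: 01111010
Gen 1 (rule 73): 01001000
Gen 2 (rule 18): 10110100
Gen 3 (rule 90): 00110010
Gen 4 (rule 89): 10111001
Gen 5 (rule 73): 00101000
Gen 6 (rule 18): 01000100
Gen 7 (rule 90): 10101010
Gen 8 (rule 89): 00000001
Gen 9 (rule 73): 11111100
Gen 10 (rule 18): 00000010
Gen 11 (rule 90): 00000101
Gen 12 (rule 89): 11110000
Gen 13 (rule 73): 10010111
Gen 14 (rule 18): 01100000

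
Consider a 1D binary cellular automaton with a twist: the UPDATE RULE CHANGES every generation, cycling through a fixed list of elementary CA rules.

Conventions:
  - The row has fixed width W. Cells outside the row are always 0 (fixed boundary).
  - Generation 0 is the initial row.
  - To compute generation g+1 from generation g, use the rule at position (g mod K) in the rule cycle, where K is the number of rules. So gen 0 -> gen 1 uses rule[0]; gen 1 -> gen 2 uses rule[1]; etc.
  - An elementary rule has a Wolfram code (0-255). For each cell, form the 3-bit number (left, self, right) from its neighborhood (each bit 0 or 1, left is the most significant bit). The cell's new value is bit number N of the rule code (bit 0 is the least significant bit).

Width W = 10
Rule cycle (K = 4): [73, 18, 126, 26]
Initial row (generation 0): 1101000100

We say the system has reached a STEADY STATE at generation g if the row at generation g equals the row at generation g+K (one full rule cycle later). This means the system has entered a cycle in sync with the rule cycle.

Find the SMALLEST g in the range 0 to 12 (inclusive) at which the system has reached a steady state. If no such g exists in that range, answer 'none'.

Gen 0: 1101000100
Gen 1 (rule 73): 1100010001
Gen 2 (rule 18): 0010101010
Gen 3 (rule 126): 0111111111
Gen 4 (rule 26): 1100000000
Gen 5 (rule 73): 1101111111
Gen 6 (rule 18): 0000000000
Gen 7 (rule 126): 0000000000
Gen 8 (rule 26): 0000000000
Gen 9 (rule 73): 1111111111
Gen 10 (rule 18): 0000000000
Gen 11 (rule 126): 0000000000
Gen 12 (rule 26): 0000000000
Gen 13 (rule 73): 1111111111
Gen 14 (rule 18): 0000000000
Gen 15 (rule 126): 0000000000
Gen 16 (rule 26): 0000000000

Answer: 6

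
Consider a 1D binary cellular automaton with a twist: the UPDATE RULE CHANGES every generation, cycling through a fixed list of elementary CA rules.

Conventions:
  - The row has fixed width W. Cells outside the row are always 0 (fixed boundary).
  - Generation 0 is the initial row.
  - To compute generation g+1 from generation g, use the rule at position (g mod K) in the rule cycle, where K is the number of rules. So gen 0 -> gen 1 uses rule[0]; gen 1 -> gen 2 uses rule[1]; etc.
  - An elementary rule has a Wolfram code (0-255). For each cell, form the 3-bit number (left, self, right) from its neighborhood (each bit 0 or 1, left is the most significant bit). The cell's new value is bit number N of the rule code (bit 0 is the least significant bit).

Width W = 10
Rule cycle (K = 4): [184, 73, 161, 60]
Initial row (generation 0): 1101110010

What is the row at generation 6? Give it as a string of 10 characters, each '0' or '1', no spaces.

Gen 0: 1101110010
Gen 1 (rule 184): 1011101001
Gen 2 (rule 73): 0010100000
Gen 3 (rule 161): 1001001111
Gen 4 (rule 60): 1101101000
Gen 5 (rule 184): 1011010100
Gen 6 (rule 73): 0011000001

Answer: 0011000001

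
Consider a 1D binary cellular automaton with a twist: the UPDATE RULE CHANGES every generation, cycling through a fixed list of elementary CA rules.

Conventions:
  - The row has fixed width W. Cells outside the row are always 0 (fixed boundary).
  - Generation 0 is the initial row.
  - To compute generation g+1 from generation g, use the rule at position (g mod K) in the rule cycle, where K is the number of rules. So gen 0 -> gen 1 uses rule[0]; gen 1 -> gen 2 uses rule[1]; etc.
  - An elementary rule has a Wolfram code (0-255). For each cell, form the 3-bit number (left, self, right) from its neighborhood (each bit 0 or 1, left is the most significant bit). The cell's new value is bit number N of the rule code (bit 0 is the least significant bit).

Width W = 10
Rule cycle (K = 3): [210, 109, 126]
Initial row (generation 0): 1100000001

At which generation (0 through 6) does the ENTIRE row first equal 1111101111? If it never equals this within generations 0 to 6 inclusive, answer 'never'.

Answer: 3

Derivation:
Gen 0: 1100000001
Gen 1 (rule 210): 0110000010
Gen 2 (rule 109): 0110111010
Gen 3 (rule 126): 1111101111
Gen 4 (rule 210): 0111100111
Gen 5 (rule 109): 0100100101
Gen 6 (rule 126): 1111111111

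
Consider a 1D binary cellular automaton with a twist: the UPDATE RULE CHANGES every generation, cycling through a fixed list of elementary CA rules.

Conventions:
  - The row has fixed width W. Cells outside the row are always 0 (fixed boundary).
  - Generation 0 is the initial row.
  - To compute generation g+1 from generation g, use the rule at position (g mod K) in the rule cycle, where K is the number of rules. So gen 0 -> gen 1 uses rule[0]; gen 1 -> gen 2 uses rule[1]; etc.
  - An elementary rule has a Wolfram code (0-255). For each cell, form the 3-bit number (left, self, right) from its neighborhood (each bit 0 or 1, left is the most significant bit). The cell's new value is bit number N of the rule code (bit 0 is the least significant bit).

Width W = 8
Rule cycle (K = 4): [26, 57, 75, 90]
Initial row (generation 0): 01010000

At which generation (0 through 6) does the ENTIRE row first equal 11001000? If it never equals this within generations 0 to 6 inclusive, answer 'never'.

Answer: never

Derivation:
Gen 0: 01010000
Gen 1 (rule 26): 10001000
Gen 2 (rule 57): 01100111
Gen 3 (rule 75): 11101101
Gen 4 (rule 90): 10101100
Gen 5 (rule 26): 00001010
Gen 6 (rule 57): 11100101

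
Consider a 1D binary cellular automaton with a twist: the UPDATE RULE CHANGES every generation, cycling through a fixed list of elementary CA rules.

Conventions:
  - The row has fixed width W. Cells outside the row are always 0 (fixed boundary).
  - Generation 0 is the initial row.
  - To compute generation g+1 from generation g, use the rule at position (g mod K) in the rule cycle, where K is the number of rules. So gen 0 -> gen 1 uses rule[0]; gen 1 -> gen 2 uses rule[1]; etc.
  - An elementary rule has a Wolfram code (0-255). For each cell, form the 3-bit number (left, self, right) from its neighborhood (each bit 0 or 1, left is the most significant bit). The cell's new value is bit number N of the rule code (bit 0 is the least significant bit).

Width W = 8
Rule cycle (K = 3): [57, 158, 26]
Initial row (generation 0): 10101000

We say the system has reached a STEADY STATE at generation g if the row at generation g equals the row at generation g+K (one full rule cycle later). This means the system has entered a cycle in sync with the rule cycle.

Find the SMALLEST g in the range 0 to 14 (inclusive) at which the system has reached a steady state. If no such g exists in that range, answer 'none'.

Gen 0: 10101000
Gen 1 (rule 57): 01010111
Gen 2 (rule 158): 11010110
Gen 3 (rule 26): 10000101
Gen 4 (rule 57): 01110010
Gen 5 (rule 158): 11101111
Gen 6 (rule 26): 10001000
Gen 7 (rule 57): 01100111
Gen 8 (rule 158): 11011110
Gen 9 (rule 26): 10010001
Gen 10 (rule 57): 01001100
Gen 11 (rule 158): 11111010
Gen 12 (rule 26): 10000001
Gen 13 (rule 57): 01111100
Gen 14 (rule 158): 11111010
Gen 15 (rule 26): 10000001
Gen 16 (rule 57): 01111100
Gen 17 (rule 158): 11111010

Answer: 11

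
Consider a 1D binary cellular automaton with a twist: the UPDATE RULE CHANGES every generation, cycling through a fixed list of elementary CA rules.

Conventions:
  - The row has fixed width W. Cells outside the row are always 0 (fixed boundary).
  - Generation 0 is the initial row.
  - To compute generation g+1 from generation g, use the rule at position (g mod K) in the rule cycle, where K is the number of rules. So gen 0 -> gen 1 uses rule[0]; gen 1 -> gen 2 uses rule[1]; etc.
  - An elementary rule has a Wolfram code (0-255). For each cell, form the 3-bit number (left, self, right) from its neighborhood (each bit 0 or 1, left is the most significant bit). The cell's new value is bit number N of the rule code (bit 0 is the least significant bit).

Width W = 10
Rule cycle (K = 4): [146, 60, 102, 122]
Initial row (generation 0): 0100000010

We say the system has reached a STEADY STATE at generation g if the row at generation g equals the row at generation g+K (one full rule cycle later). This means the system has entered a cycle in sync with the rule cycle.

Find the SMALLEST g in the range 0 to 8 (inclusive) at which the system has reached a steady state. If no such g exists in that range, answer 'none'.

Gen 0: 0100000010
Gen 1 (rule 146): 1010000101
Gen 2 (rule 60): 1111000111
Gen 3 (rule 102): 0001001001
Gen 4 (rule 122): 0010110110
Gen 5 (rule 146): 0100000001
Gen 6 (rule 60): 0110000001
Gen 7 (rule 102): 1010000011
Gen 8 (rule 122): 0101000111
Gen 9 (rule 146): 1000101010
Gen 10 (rule 60): 1100111111
Gen 11 (rule 102): 0101000001
Gen 12 (rule 122): 1010100010

Answer: none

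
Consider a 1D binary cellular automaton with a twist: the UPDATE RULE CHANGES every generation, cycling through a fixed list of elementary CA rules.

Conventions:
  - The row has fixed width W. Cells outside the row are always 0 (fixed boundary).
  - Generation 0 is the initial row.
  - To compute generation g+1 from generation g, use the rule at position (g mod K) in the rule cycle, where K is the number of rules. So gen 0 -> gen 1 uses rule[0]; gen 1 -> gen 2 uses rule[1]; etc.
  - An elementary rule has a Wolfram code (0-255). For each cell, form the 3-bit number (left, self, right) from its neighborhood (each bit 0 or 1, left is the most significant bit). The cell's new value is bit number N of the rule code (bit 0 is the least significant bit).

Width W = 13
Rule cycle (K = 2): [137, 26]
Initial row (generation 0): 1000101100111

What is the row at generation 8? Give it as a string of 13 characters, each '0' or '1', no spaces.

Answer: 0110001010100

Derivation:
Gen 0: 1000101100111
Gen 1 (rule 137): 0010001000110
Gen 2 (rule 26): 0101010101101
Gen 3 (rule 137): 0000000001000
Gen 4 (rule 26): 0000000010100
Gen 5 (rule 137): 1111111000001
Gen 6 (rule 26): 1000000100010
Gen 7 (rule 137): 0011110001000
Gen 8 (rule 26): 0110001010100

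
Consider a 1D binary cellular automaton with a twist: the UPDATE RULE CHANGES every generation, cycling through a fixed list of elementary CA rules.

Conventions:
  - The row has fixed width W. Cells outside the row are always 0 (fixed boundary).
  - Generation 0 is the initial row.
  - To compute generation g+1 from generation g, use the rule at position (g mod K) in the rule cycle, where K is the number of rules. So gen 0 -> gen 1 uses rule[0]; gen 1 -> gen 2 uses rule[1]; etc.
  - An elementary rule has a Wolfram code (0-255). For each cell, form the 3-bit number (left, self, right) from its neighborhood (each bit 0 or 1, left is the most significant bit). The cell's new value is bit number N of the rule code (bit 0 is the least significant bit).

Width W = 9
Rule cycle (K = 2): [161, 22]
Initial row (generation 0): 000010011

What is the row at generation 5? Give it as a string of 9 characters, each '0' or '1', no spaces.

Answer: 100100111

Derivation:
Gen 0: 000010011
Gen 1 (rule 161): 111000000
Gen 2 (rule 22): 000100000
Gen 3 (rule 161): 110001111
Gen 4 (rule 22): 001010000
Gen 5 (rule 161): 100100111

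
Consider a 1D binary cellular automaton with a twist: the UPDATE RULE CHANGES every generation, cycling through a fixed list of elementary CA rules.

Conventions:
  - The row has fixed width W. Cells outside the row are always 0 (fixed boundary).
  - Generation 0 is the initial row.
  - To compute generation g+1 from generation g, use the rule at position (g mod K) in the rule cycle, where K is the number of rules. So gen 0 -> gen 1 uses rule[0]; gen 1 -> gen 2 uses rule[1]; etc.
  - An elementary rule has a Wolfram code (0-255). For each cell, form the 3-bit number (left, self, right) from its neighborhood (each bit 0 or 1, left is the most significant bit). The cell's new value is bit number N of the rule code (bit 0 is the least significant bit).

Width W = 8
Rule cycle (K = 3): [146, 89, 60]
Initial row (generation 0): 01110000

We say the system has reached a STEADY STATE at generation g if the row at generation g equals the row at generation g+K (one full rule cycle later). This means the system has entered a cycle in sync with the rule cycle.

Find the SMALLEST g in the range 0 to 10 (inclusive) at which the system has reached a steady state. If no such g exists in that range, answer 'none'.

Gen 0: 01110000
Gen 1 (rule 146): 10101000
Gen 2 (rule 89): 00000111
Gen 3 (rule 60): 00000100
Gen 4 (rule 146): 00001010
Gen 5 (rule 89): 11100001
Gen 6 (rule 60): 10010001
Gen 7 (rule 146): 01101010
Gen 8 (rule 89): 01100001
Gen 9 (rule 60): 01010001
Gen 10 (rule 146): 10001010
Gen 11 (rule 89): 01100001
Gen 12 (rule 60): 01010001
Gen 13 (rule 146): 10001010

Answer: 8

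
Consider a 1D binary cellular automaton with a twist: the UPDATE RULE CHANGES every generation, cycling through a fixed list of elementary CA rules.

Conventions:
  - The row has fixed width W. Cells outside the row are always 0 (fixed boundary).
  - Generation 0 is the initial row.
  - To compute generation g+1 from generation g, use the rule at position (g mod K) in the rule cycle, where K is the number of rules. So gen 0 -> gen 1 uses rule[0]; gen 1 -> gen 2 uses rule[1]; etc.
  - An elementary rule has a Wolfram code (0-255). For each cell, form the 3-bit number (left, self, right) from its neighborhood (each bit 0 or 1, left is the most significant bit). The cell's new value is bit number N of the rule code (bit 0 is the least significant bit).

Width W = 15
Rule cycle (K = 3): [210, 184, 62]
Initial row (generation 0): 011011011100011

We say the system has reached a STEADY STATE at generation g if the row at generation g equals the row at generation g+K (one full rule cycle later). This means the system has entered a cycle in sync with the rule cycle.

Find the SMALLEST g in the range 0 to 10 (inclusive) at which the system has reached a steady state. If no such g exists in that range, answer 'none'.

Answer: none

Derivation:
Gen 0: 011011011100011
Gen 1 (rule 210): 101001001110101
Gen 2 (rule 184): 010100101101010
Gen 3 (rule 62): 111111111011111
Gen 4 (rule 210): 011111111001111
Gen 5 (rule 184): 011111110101110
Gen 6 (rule 62): 110000001111001
Gen 7 (rule 210): 011000010111110
Gen 8 (rule 184): 010100001111101
Gen 9 (rule 62): 111110011000011
Gen 10 (rule 210): 011111101100101
Gen 11 (rule 184): 011111011010010
Gen 12 (rule 62): 110000110111111
Gen 13 (rule 210): 011001010011111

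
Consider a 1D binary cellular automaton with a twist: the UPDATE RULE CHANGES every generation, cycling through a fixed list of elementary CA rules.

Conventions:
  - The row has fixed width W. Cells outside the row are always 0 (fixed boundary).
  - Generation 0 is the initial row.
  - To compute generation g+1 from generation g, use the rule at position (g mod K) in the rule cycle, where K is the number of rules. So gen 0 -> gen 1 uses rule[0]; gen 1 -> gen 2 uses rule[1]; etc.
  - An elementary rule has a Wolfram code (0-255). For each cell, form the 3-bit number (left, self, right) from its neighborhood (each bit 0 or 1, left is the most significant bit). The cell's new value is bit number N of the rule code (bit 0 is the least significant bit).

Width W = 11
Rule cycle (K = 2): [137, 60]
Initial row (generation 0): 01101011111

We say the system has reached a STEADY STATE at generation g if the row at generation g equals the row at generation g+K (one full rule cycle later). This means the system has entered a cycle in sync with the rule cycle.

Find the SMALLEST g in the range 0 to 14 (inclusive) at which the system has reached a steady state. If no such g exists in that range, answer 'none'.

Answer: 3

Derivation:
Gen 0: 01101011111
Gen 1 (rule 137): 01000011110
Gen 2 (rule 60): 01100010001
Gen 3 (rule 137): 01001000100
Gen 4 (rule 60): 01101100110
Gen 5 (rule 137): 01001000100
Gen 6 (rule 60): 01101100110
Gen 7 (rule 137): 01001000100
Gen 8 (rule 60): 01101100110
Gen 9 (rule 137): 01001000100
Gen 10 (rule 60): 01101100110
Gen 11 (rule 137): 01001000100
Gen 12 (rule 60): 01101100110
Gen 13 (rule 137): 01001000100
Gen 14 (rule 60): 01101100110
Gen 15 (rule 137): 01001000100
Gen 16 (rule 60): 01101100110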